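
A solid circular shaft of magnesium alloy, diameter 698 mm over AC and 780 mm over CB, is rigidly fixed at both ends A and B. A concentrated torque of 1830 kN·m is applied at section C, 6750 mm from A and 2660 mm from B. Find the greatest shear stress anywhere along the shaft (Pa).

Compatibility: T_A·a/J_AC = T_B·b/J_CB with T_A + T_B = T₀.
J_AC = 0.0233 m⁴, J_CB = 0.0363 m⁴, so T_A = T₀·(J_AC/a)/((J_AC/a)+(J_CB/b)) = 369200 N·m, T_B = 1.461e6 N·m.
τ in each portion: τ_AC = 5.53×10^6 Pa, τ_CB = 1.57×10^7 Pa; maximum is in CB.
τ_max = T_CB·r/J = 1.461e6·0.390/0.0363 = 1.568×10^7 Pa.

1.57e7 Pa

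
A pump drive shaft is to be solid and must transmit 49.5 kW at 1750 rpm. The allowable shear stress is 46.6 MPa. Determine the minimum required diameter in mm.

30.9 mm

ω = 2π·1750/60 = 183.3 rad/s, so T = P/ω = 49.5×10³ / 183.3 = 270.1 N·m.
For a solid shaft τ_max = 16T/(πd³), so d = (16T/(π τ_allow))^(1/3) = (16·270.1/(π·4.66×10^7))^(1/3) = 0.03091 m.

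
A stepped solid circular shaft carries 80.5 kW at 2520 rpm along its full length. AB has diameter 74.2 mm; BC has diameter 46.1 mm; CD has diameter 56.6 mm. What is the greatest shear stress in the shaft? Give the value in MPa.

ω = 2π·2520/60 = 263.9 rad/s, so T = P/ω = 80.5×10³ / 263.9 = 305.0 N·m.
Under the same torque, τ_max = 16T/(πd³) is largest where d is smallest — segment BC (d = 46.1 mm).
τ_max = 16·305.0/(π·(0.0461)³) = 1.586×10^7 Pa.

15.9 MPa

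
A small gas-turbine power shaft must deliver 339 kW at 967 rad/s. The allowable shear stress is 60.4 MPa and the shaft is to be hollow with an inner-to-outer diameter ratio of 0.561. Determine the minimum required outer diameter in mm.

ω = 967 rad/s, so T = P/ω = 339×10³ / 967.0 = 350.6 N·m.
For a hollow shaft with d_i/d_o = 0.561: τ_max = 16T/(π d_o³ (1−k⁴)), so d_o = [16T/(π τ_allow (1−k⁴))]^(1/3) = [16·350.6/(π·6.04×10^7·0.9010)]^(1/3) = 0.03201 m.

32.0 mm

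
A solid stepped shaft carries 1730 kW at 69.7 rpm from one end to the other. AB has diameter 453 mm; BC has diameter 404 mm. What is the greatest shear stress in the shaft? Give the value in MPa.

ω = 2π·69.7/60 = 7.299 rad/s, so T = P/ω = 1730×10³ / 7.299 = 237000 N·m.
Under the same torque, τ_max = 16T/(πd³) is largest where d is smallest — segment BC (d = 404 mm).
τ_max = 16·237000/(π·(0.404)³) = 1.831×10^7 Pa.

18.3 MPa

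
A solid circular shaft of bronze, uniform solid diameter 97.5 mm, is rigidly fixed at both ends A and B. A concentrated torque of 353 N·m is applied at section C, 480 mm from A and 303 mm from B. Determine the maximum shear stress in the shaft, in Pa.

1.19e6 Pa

With uniform GJ and both ends fixed, compatibility θ_AC = θ_CB gives T_A·a = T_B·b, together with T_A + T_B = T₀.
T_A = T₀·b/(a+b) = 353.0·303/783.0 = 136.6 N·m; T_B = 216.4 N·m.
τ in each portion: τ_AC = 7.51×10^5 Pa, τ_CB = 1.19×10^6 Pa; maximum is in CB.
τ_max = T_CB·r/J = 216.4·0.0488/8.87×10^-6 = 1.189×10^6 Pa.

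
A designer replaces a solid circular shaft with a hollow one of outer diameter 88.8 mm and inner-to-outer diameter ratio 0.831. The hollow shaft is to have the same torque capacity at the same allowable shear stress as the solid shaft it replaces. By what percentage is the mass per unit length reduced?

Equal τ_max and T ⇒ the solid shaft needs d_s³ = d_o³(1−k⁴), so d_s = 88.8·(1−0.831⁴)^(1/3) = 71.55 mm.
Area ratio A_h/A_s = d_o²(1−k²)/d_s² = (1−k²)/(1−k⁴)^(2/3) = 0.4766.
Mass saving = 1 − 0.4766 = 52.3 %.

52.3 %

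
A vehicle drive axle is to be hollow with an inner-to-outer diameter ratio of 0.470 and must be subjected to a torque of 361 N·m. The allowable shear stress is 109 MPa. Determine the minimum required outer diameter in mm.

For a hollow shaft with d_i/d_o = 0.470: τ_max = 16T/(π d_o³ (1−k⁴)), so d_o = [16T/(π τ_allow (1−k⁴))]^(1/3) = [16·361.0/(π·1.09×10^8·0.9512)]^(1/3) = 0.02608 m.

26.1 mm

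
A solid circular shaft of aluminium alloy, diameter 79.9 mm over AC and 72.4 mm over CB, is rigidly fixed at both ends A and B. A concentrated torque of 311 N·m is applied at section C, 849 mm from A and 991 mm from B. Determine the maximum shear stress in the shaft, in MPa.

Compatibility: T_A·a/J_AC = T_B·b/J_CB with T_A + T_B = T₀.
J_AC = 4.00×10^-6 m⁴, J_CB = 2.70×10^-6 m⁴, so T_A = T₀·(J_AC/a)/((J_AC/a)+(J_CB/b)) = 197.1 N·m, T_B = 113.9 N·m.
τ in each portion: τ_AC = 1.97×10^6 Pa, τ_CB = 1.53×10^6 Pa; maximum is in AC.
τ_max = T_AC·r/J = 197.1·0.0399/4.00×10^-6 = 1.968×10^6 Pa.

1.97 MPa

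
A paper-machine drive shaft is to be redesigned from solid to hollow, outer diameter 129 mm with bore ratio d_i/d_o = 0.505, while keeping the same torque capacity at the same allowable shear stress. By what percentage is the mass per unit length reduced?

22.1 %

Equal τ_max and T ⇒ the solid shaft needs d_s³ = d_o³(1−k⁴), so d_s = 129·(1−0.505⁴)^(1/3) = 126.1 mm.
Area ratio A_h/A_s = d_o²(1−k²)/d_s² = (1−k²)/(1−k⁴)^(2/3) = 0.7791.
Mass saving = 1 − 0.7791 = 22.1 %.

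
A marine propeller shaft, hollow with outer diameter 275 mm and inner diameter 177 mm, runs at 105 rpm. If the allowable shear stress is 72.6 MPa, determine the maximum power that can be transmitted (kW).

J = π(d_o⁴ − d_i⁴)/32 = π(0.275⁴ − 0.177⁴)/32 = 4.651×10^-4 m⁴.
T_max = τ_allow·J/r = 7.26×10^7 × 4.651×10^-4 / 0.138 = 245600 N·m.
ω = 2π·105/60 = 11.00 rad/s, so P_max = T_max·ω = 2.700×10^6 W.

2700 kW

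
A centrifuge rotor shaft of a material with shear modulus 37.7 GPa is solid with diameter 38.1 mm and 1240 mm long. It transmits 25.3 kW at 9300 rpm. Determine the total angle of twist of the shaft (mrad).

4.13 mrad

ω = 2π·9300/60 = 973.9 rad/s, so T = P/ω = 25.3×10³ / 973.9 = 25.98 N·m.
J = πd⁴/32 = π(0.0381)⁴/32 = 2.069×10^-7 m⁴.
θ = T·L/(G·J) = 25.98 × 1.24 / (37.7×10⁹ × 2.069×10^-7) = 4.130×10^-3 rad.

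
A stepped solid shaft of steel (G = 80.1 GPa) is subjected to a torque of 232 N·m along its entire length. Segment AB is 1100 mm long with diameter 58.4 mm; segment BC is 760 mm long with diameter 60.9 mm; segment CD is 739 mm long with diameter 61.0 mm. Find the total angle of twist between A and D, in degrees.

0.343°

J_AB = π(0.0584)⁴/32 = 1.14×10^-6 m⁴; J_BC = π(0.0609)⁴/32 = 1.35×10^-6 m⁴; J_CD = π(0.0610)⁴/32 = 1.36×10^-6 m⁴.
θ = (T/G)·Σ L_i/J_i = (232.0/80.1×10⁹)·(1.10/1.14×10^-6 + 0.760/1.35×10^-6 + 0.739/1.36×10^-6) = 5.995×10^-3 rad.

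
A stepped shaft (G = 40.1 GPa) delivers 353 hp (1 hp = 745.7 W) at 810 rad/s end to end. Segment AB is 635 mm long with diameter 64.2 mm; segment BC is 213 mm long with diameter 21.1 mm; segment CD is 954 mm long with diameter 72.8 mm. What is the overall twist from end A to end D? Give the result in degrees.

ω = 810 rad/s, so T = P/ω = 353×745.7 / 810.0 = 325.0 N·m.
J_AB = π(0.0642)⁴/32 = 1.67×10^-6 m⁴; J_BC = π(0.0211)⁴/32 = 1.95×10^-8 m⁴; J_CD = π(0.0728)⁴/32 = 2.76×10^-6 m⁴.
θ = (T/G)·Σ L_i/J_i = (325.0/40.1×10⁹)·(0.635/1.67×10^-6 + 0.213/1.95×10^-8 + 0.954/2.76×10^-6) = 0.09460 rad.

5.42°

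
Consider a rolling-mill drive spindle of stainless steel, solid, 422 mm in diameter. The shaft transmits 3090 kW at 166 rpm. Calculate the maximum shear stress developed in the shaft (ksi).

ω = 2π·166/60 = 17.38 rad/s, so T = P/ω = 3090×10³ / 17.38 = 177800 N·m.
J = πd⁴/32 = π(0.422)⁴/32 = 3.114×10^-3 m⁴.
τ_max = T·r/J = 177800 × 0.211 / 3.114×10^-3 = 1.205×10^7 Pa.

1.75 ksi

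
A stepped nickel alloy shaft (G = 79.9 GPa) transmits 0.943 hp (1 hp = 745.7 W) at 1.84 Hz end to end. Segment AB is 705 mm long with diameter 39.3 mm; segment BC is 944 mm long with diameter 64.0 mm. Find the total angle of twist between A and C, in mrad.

ω = 2π·1.84 = 11.56 rad/s, so T = P/ω = 0.943×745.7 / 11.56 = 60.82 N·m.
J_AB = π(0.0393)⁴/32 = 2.34×10^-7 m⁴; J_BC = π(0.0640)⁴/32 = 1.65×10^-6 m⁴.
θ = (T/G)·Σ L_i/J_i = (60.82/79.9×10⁹)·(0.705/2.34×10^-7 + 0.944/1.65×10^-6) = 2.728×10^-3 rad.

2.73 mrad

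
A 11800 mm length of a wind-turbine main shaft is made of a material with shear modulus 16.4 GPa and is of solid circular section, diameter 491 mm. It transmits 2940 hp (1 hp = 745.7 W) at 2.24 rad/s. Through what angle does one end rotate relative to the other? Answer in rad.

0.123 rad

ω = 2.24 rad/s, so T = P/ω = 2940×745.7 / 2.240 = 978700 N·m.
J = πd⁴/32 = π(0.491)⁴/32 = 5.706×10^-3 m⁴.
θ = T·L/(G·J) = 978700 × 11.8 / (16.4×10⁹ × 5.706×10^-3) = 0.1234 rad.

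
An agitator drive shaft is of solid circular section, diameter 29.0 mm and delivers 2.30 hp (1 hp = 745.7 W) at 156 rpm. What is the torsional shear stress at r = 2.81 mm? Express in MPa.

4.25 MPa

ω = 2π·156/60 = 16.34 rad/s, so T = P/ω = 2.30×745.7 / 16.34 = 105.0 N·m.
J = πd⁴/32 = π(0.0290)⁴/32 = 6.944×10^-8 m⁴.
Shear stress varies linearly with radius: τ = T·r/J = 105.0 × 0.00281 / 6.944×10^-8 = 4.249×10^6 Pa.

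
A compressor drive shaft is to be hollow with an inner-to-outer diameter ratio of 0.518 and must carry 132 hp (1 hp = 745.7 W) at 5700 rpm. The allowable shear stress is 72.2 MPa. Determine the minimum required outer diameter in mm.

ω = 2π·5700/60 = 596.9 rad/s, so T = P/ω = 132×745.7 / 596.9 = 164.9 N·m.
For a hollow shaft with d_i/d_o = 0.518: τ_max = 16T/(π d_o³ (1−k⁴)), so d_o = [16T/(π τ_allow (1−k⁴))]^(1/3) = [16·164.9/(π·7.22×10^7·0.9280)]^(1/3) = 0.02323 m.

23.2 mm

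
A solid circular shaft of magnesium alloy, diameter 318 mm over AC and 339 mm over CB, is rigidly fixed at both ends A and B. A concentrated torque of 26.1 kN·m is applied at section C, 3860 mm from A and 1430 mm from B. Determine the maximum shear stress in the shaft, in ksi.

Compatibility: T_A·a/J_AC = T_B·b/J_CB with T_A + T_B = T₀.
J_AC = 1.00×10^-3 m⁴, J_CB = 1.30×10^-3 m⁴, so T_A = T₀·(J_AC/a)/((J_AC/a)+(J_CB/b)) = 5818 N·m, T_B = 20280 N·m.
τ in each portion: τ_AC = 9.21×10^5 Pa, τ_CB = 2.65×10^6 Pa; maximum is in CB.
τ_max = T_CB·r/J = 20280·0.170/1.30×10^-3 = 2.651×10^6 Pa.

0.385 ksi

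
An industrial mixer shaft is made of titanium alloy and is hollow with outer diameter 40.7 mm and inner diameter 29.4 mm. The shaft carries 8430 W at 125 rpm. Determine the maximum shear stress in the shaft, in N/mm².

66.9 N/mm²

ω = 2π·125/60 = 13.09 rad/s, so T = P/ω = 8430 / 13.09 = 644.0 N·m.
J = π(d_o⁴ − d_i⁴)/32 = π(0.0407⁴ − 0.0294⁴)/32 = 1.960×10^-7 m⁴.
τ_max = T·r/J = 644.0 × 0.0204 / 1.960×10^-7 = 6.685×10^7 Pa.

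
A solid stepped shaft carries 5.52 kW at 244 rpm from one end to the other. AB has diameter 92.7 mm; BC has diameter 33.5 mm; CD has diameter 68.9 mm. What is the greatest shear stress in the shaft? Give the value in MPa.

29.3 MPa

ω = 2π·244/60 = 25.55 rad/s, so T = P/ω = 5.52×10³ / 25.55 = 216.0 N·m.
Under the same torque, τ_max = 16T/(πd³) is largest where d is smallest — segment BC (d = 33.5 mm).
τ_max = 16·216.0/(π·(0.0335)³) = 2.927×10^7 Pa.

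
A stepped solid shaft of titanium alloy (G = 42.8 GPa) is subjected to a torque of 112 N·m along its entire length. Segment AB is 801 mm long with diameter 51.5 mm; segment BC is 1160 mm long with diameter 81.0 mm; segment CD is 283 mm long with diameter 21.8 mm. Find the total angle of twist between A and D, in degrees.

J_AB = π(0.0515)⁴/32 = 6.91×10^-7 m⁴; J_BC = π(0.0810)⁴/32 = 4.23×10^-6 m⁴; J_CD = π(0.0218)⁴/32 = 2.22×10^-8 m⁴.
θ = (T/G)·Σ L_i/J_i = (112.0/42.8×10⁹)·(0.801/6.91×10^-7 + 1.16/4.23×10^-6 + 0.283/2.22×10^-8) = 0.03715 rad.

2.13°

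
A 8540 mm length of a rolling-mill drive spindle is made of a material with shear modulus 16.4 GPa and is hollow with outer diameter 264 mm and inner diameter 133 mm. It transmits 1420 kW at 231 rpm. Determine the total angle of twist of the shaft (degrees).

ω = 2π·231/60 = 24.19 rad/s, so T = P/ω = 1420×10³ / 24.19 = 58700 N·m.
J = π(d_o⁴ − d_i⁴)/32 = π(0.264⁴ − 0.133⁴)/32 = 4.462×10^-4 m⁴.
θ = T·L/(G·J) = 58700 × 8.54 / (16.4×10⁹ × 4.462×10^-4) = 0.06851 rad.

3.93°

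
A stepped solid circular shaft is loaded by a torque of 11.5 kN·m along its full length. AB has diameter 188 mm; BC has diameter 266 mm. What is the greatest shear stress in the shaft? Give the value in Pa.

8.81e6 Pa

Under the same torque, τ_max = 16T/(πd³) is largest where d is smallest — segment AB (d = 188 mm).
τ_max = 16·11500/(π·(0.188)³) = 8.814×10^6 Pa.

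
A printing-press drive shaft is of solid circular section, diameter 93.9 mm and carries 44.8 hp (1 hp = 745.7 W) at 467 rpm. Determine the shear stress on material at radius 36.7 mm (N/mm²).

3.28 N/mm²

ω = 2π·467/60 = 48.90 rad/s, so T = P/ω = 44.8×745.7 / 48.90 = 683.1 N·m.
J = πd⁴/32 = π(0.0939)⁴/32 = 7.632×10^-6 m⁴.
Shear stress varies linearly with radius: τ = T·r/J = 683.1 × 0.0367 / 7.632×10^-6 = 3.285×10^6 Pa.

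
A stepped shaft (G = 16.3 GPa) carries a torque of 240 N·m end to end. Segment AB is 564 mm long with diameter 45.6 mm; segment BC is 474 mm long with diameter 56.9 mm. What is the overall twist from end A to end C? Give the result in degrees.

1.51°

J_AB = π(0.0456)⁴/32 = 4.24×10^-7 m⁴; J_BC = π(0.0569)⁴/32 = 1.03×10^-6 m⁴.
θ = (T/G)·Σ L_i/J_i = (240.0/16.3×10⁹)·(0.564/4.24×10^-7 + 0.474/1.03×10^-6) = 0.02635 rad.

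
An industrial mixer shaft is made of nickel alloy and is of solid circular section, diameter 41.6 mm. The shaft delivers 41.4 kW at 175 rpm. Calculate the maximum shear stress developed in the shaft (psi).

23200 psi

ω = 2π·175/60 = 18.33 rad/s, so T = P/ω = 41.4×10³ / 18.33 = 2259 N·m.
J = πd⁴/32 = π(0.0416)⁴/32 = 2.940×10^-7 m⁴.
τ_max = T·r/J = 2259 × 0.0208 / 2.940×10^-7 = 1.598×10^8 Pa.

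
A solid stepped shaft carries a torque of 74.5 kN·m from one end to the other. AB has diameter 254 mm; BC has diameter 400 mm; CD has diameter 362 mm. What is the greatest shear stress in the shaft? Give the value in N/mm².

Under the same torque, τ_max = 16T/(πd³) is largest where d is smallest — segment AB (d = 254 mm).
τ_max = 16·74500/(π·(0.254)³) = 2.315×10^7 Pa.

23.2 N/mm²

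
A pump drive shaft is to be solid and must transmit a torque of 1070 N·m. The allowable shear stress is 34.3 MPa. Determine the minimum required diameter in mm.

54.2 mm

For a solid shaft τ_max = 16T/(πd³), so d = (16T/(π τ_allow))^(1/3) = (16·1070/(π·3.43×10^7))^(1/3) = 0.05416 m.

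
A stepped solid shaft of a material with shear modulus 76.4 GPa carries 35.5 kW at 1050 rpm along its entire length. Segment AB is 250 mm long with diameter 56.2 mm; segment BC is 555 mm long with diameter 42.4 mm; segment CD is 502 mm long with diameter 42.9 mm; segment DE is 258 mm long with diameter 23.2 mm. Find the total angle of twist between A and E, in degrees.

ω = 2π·1050/60 = 110.0 rad/s, so T = P/ω = 35.5×10³ / 110.0 = 322.9 N·m.
J_AB = π(0.0562)⁴/32 = 9.79×10^-7 m⁴; J_BC = π(0.0424)⁴/32 = 3.17×10^-7 m⁴; J_CD = π(0.0429)⁴/32 = 3.33×10^-7 m⁴; J_DE = π(0.0232)⁴/32 = 2.84×10^-8 m⁴.
θ = (T/G)·Σ L_i/J_i = (322.9/76.4×10⁹)·(0.250/9.79×10^-7 + 0.555/3.17×10^-7 + 0.502/3.33×10^-7 + 0.258/2.84×10^-8) = 0.05318 rad.

3.05°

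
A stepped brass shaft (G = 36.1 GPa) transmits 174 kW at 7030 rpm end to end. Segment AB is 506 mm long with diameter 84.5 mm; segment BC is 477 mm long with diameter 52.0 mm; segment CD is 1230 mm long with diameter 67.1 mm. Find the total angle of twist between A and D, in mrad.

9.06 mrad

ω = 2π·7030/60 = 736.2 rad/s, so T = P/ω = 174×10³ / 736.2 = 236.4 N·m.
J_AB = π(0.0845)⁴/32 = 5.01×10^-6 m⁴; J_BC = π(0.0520)⁴/32 = 7.18×10^-7 m⁴; J_CD = π(0.0671)⁴/32 = 1.99×10^-6 m⁴.
θ = (T/G)·Σ L_i/J_i = (236.4/36.1×10⁹)·(0.506/5.01×10^-6 + 0.477/7.18×10^-7 + 1.23/1.99×10^-6) = 9.059×10^-3 rad.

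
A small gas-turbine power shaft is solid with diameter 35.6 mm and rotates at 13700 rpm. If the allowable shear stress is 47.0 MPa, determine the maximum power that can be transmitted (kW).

597 kW

J = πd⁴/32 = π(0.0356)⁴/32 = 1.577×10^-7 m⁴.
T_max = τ_allow·J/r = 4.70×10^7 × 1.577×10^-7 / 0.0178 = 416.4 N·m.
ω = 2π·13700/60 = 1435 rad/s, so P_max = T_max·ω = 5.973×10^5 W.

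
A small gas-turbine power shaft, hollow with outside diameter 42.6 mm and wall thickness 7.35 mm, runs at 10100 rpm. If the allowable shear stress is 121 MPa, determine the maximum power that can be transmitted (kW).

J = π(d_o⁴ − d_i⁴)/32 = π(0.0426⁴ − 0.0279⁴)/32 = 2.638×10^-7 m⁴.
T_max = τ_allow·J/r = 1.21×10^8 × 2.638×10^-7 / 0.0213 = 1499 N·m.
ω = 2π·10100/60 = 1058 rad/s, so P_max = T_max·ω = 1.585×10^6 W.

1590 kW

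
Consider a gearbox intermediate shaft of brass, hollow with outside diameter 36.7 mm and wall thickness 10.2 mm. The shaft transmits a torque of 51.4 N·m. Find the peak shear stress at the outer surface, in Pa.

J = π(d_o⁴ − d_i⁴)/32 = π(0.0367⁴ − 0.0163⁴)/32 = 1.712×10^-7 m⁴.
τ_max = T·r/J = 51.40 × 0.0184 / 1.712×10^-7 = 5.510×10^6 Pa.

5.51e6 Pa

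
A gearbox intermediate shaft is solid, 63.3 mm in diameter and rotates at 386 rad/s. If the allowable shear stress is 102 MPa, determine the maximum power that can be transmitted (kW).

J = πd⁴/32 = π(0.0633)⁴/32 = 1.576×10^-6 m⁴.
T_max = τ_allow·J/r = 1.02×10^8 × 1.576×10^-6 / 0.0316 = 5080 N·m.
ω = 386 rad/s, so P_max = T_max·ω = 1.961×10^6 W.

1960 kW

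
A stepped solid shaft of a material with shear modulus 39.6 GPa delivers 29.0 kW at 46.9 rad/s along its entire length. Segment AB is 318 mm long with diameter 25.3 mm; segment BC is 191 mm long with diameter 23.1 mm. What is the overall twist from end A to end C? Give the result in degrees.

ω = 46.9 rad/s, so T = P/ω = 29.0×10³ / 46.90 = 618.3 N·m.
J_AB = π(0.0253)⁴/32 = 4.02×10^-8 m⁴; J_BC = π(0.0231)⁴/32 = 2.80×10^-8 m⁴.
θ = (T/G)·Σ L_i/J_i = (618.3/39.6×10⁹)·(0.318/4.02×10^-8 + 0.191/2.80×10^-8) = 0.2301 rad.

13.2°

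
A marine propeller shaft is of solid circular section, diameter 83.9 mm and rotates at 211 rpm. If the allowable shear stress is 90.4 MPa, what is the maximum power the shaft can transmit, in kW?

232 kW

J = πd⁴/32 = π(0.0839)⁴/32 = 4.865×10^-6 m⁴.
T_max = τ_allow·J/r = 9.04×10^7 × 4.865×10^-6 / 0.0420 = 10480 N·m.
ω = 2π·211/60 = 22.10 rad/s, so P_max = T_max·ω = 2.316×10^5 W.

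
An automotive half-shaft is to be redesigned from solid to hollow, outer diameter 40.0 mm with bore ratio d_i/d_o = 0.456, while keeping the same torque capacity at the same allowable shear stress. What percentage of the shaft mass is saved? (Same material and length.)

18.4 %

Equal τ_max and T ⇒ the solid shaft needs d_s³ = d_o³(1−k⁴), so d_s = 40.0·(1−0.456⁴)^(1/3) = 39.41 mm.
Area ratio A_h/A_s = d_o²(1−k²)/d_s² = (1−k²)/(1−k⁴)^(2/3) = 0.8158.
Mass saving = 1 − 0.8158 = 18.4 %.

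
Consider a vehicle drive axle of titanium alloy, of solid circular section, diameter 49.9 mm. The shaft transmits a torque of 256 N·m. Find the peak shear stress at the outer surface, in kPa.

J = πd⁴/32 = π(0.0499)⁴/32 = 6.087×10^-7 m⁴.
τ_max = T·r/J = 256.0 × 0.0249 / 6.087×10^-7 = 1.049×10^7 Pa.

10500 kPa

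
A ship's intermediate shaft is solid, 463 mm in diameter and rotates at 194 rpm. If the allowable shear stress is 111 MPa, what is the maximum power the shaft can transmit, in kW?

J = πd⁴/32 = π(0.463)⁴/32 = 4.512×10^-3 m⁴.
T_max = τ_allow·J/r = 1.11×10^8 × 4.512×10^-3 / 0.232 = 2.163e6 N·m.
ω = 2π·194/60 = 20.32 rad/s, so P_max = T_max·ω = 4.395×10^7 W.

43900 kW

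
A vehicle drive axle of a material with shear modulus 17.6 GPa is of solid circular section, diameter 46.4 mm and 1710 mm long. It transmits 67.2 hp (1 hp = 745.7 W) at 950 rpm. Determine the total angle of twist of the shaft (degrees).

6.16°

ω = 2π·950/60 = 99.48 rad/s, so T = P/ω = 67.2×745.7 / 99.48 = 503.7 N·m.
J = πd⁴/32 = π(0.0464)⁴/32 = 4.551×10^-7 m⁴.
θ = T·L/(G·J) = 503.7 × 1.71 / (17.6×10⁹ × 4.551×10^-7) = 0.1075 rad.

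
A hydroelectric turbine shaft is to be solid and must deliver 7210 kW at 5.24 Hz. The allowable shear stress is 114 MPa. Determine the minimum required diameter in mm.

214 mm

ω = 2π·5.24 = 32.92 rad/s, so T = P/ω = 7210×10³ / 32.92 = 219000 N·m.
For a solid shaft τ_max = 16T/(πd³), so d = (16T/(π τ_allow))^(1/3) = (16·219000/(π·1.14×10^8))^(1/3) = 0.2139 m.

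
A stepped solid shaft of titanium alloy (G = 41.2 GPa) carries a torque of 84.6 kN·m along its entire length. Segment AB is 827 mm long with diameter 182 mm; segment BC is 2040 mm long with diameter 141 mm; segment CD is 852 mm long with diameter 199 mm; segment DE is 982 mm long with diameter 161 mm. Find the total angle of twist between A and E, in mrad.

J_AB = π(0.182)⁴/32 = 1.08×10^-4 m⁴; J_BC = π(0.141)⁴/32 = 3.88×10^-5 m⁴; J_CD = π(0.199)⁴/32 = 1.54×10^-4 m⁴; J_DE = π(0.161)⁴/32 = 6.60×10^-5 m⁴.
θ = (T/G)·Σ L_i/J_i = (84600/41.2×10⁹)·(0.827/1.08×10^-4 + 2.04/3.88×10^-5 + 0.852/1.54×10^-4 + 0.982/6.60×10^-5) = 0.1656 rad.

166 mrad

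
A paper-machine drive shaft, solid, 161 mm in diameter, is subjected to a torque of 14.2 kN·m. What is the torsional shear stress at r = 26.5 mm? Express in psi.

J = πd⁴/32 = π(0.161)⁴/32 = 6.596×10^-5 m⁴.
Shear stress varies linearly with radius: τ = T·r/J = 14200 × 0.0265 / 6.596×10^-5 = 5.705×10^6 Pa.

827 psi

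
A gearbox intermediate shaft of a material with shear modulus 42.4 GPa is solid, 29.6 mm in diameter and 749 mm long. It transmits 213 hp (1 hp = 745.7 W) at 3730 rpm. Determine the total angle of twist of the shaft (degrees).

5.46°

ω = 2π·3730/60 = 390.6 rad/s, so T = P/ω = 213×745.7 / 390.6 = 406.6 N·m.
J = πd⁴/32 = π(0.0296)⁴/32 = 7.536×10^-8 m⁴.
θ = T·L/(G·J) = 406.6 × 0.749 / (42.4×10⁹ × 7.536×10^-8) = 0.09531 rad.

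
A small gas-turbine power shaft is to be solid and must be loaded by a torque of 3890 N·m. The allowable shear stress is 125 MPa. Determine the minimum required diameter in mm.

For a solid shaft τ_max = 16T/(πd³), so d = (16T/(π τ_allow))^(1/3) = (16·3890/(π·1.25×10^8))^(1/3) = 0.05412 m.

54.1 mm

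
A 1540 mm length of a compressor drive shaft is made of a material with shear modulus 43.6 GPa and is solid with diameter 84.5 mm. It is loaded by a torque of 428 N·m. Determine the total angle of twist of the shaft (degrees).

J = πd⁴/32 = π(0.0845)⁴/32 = 5.005×10^-6 m⁴.
θ = T·L/(G·J) = 428.0 × 1.54 / (43.6×10⁹ × 5.005×10^-6) = 3.020×10^-3 rad.

0.173°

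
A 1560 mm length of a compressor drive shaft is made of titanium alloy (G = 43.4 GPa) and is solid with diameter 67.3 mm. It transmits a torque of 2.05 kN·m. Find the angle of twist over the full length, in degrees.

J = πd⁴/32 = π(0.0673)⁴/32 = 2.014×10^-6 m⁴.
θ = T·L/(G·J) = 2050 × 1.56 / (43.4×10⁹ × 2.014×10^-6) = 0.03659 rad.

2.10°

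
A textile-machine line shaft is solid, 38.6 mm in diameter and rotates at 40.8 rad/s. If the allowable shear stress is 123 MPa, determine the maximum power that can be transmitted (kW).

56.7 kW

J = πd⁴/32 = π(0.0386)⁴/32 = 2.179×10^-7 m⁴.
T_max = τ_allow·J/r = 1.23×10^8 × 2.179×10^-7 / 0.0193 = 1389 N·m.
ω = 40.8 rad/s, so P_max = T_max·ω = 5.667×10^4 W.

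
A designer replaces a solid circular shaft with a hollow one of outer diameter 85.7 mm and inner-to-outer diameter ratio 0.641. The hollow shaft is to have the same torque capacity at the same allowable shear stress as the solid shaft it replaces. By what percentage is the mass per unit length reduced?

33.4 %

Equal τ_max and T ⇒ the solid shaft needs d_s³ = d_o³(1−k⁴), so d_s = 85.7·(1−0.641⁴)^(1/3) = 80.58 mm.
Area ratio A_h/A_s = d_o²(1−k²)/d_s² = (1−k²)/(1−k⁴)^(2/3) = 0.6664.
Mass saving = 1 − 0.6664 = 33.4 %.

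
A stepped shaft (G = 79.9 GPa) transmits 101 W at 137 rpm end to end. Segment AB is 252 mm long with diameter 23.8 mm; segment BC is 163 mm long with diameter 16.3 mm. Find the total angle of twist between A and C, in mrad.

ω = 2π·137/60 = 14.35 rad/s, so T = P/ω = 101 / 14.35 = 7.040 N·m.
J_AB = π(0.0238)⁴/32 = 3.15×10^-8 m⁴; J_BC = π(0.0163)⁴/32 = 6.93×10^-9 m⁴.
θ = (T/G)·Σ L_i/J_i = (7.040/79.9×10⁹)·(0.252/3.15×10^-8 + 0.163/6.93×10^-9) = 2.777×10^-3 rad.

2.78 mrad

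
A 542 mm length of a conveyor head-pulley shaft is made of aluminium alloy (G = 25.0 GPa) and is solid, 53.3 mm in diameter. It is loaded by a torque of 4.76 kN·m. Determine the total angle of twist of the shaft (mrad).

130 mrad

J = πd⁴/32 = π(0.0533)⁴/32 = 7.923×10^-7 m⁴.
θ = T·L/(G·J) = 4760 × 0.542 / (25.0×10⁹ × 7.923×10^-7) = 0.1302 rad.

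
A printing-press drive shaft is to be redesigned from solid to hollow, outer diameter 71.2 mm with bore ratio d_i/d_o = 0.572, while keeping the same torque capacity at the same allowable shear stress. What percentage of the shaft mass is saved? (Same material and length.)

Equal τ_max and T ⇒ the solid shaft needs d_s³ = d_o³(1−k⁴), so d_s = 71.2·(1−0.572⁴)^(1/3) = 68.56 mm.
Area ratio A_h/A_s = d_o²(1−k²)/d_s² = (1−k²)/(1−k⁴)^(2/3) = 0.7256.
Mass saving = 1 − 0.7256 = 27.4 %.

27.4 %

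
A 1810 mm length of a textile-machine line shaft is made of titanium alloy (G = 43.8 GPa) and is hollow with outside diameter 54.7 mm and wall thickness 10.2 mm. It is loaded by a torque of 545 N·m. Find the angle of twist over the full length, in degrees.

J = π(d_o⁴ − d_i⁴)/32 = π(0.0547⁴ − 0.0343⁴)/32 = 7.430×10^-7 m⁴.
θ = T·L/(G·J) = 545.0 × 1.81 / (43.8×10⁹ × 7.430×10^-7) = 0.03031 rad.

1.74°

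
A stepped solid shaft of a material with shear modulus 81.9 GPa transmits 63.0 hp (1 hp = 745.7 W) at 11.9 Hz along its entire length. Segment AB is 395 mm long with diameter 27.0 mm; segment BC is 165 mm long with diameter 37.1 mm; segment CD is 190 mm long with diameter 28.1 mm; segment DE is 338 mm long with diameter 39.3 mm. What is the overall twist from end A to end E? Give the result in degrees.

5.72°

ω = 2π·11.9 = 74.77 rad/s, so T = P/ω = 63.0×745.7 / 74.77 = 628.3 N·m.
J_AB = π(0.0270)⁴/32 = 5.22×10^-8 m⁴; J_BC = π(0.0371)⁴/32 = 1.86×10^-7 m⁴; J_CD = π(0.0281)⁴/32 = 6.12×10^-8 m⁴; J_DE = π(0.0393)⁴/32 = 2.34×10^-7 m⁴.
θ = (T/G)·Σ L_i/J_i = (628.3/81.9×10⁹)·(0.395/5.22×10^-8 + 0.165/1.86×10^-7 + 0.190/6.12×10^-8 + 0.338/2.34×10^-7) = 0.09977 rad.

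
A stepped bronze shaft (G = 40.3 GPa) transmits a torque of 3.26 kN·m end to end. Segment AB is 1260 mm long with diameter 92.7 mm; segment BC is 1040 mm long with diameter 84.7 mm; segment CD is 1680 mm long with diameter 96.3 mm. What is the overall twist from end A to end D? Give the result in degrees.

2.68°

J_AB = π(0.0927)⁴/32 = 7.25×10^-6 m⁴; J_BC = π(0.0847)⁴/32 = 5.05×10^-6 m⁴; J_CD = π(0.0963)⁴/32 = 8.44×10^-6 m⁴.
θ = (T/G)·Σ L_i/J_i = (3260/40.3×10⁹)·(1.26/7.25×10^-6 + 1.04/5.05×10^-6 + 1.68/8.44×10^-6) = 0.04681 rad.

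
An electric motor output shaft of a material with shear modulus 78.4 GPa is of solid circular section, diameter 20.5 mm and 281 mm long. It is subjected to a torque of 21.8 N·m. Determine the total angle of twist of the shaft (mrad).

4.51 mrad

J = πd⁴/32 = π(0.0205)⁴/32 = 1.734×10^-8 m⁴.
θ = T·L/(G·J) = 21.80 × 0.281 / (78.4×10⁹ × 1.734×10^-8) = 4.506×10^-3 rad.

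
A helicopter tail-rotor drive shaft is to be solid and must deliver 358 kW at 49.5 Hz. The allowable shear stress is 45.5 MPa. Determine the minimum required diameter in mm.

50.5 mm

ω = 2π·49.5 = 311.0 rad/s, so T = P/ω = 358×10³ / 311.0 = 1151 N·m.
For a solid shaft τ_max = 16T/(πd³), so d = (16T/(π τ_allow))^(1/3) = (16·1151/(π·4.55×10^7))^(1/3) = 0.05051 m.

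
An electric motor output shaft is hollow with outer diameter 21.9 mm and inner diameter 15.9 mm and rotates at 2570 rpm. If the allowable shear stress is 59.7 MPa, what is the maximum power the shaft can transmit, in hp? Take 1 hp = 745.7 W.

32.1 hp

J = π(d_o⁴ − d_i⁴)/32 = π(0.0219⁴ − 0.0159⁴)/32 = 1.631×10^-8 m⁴.
T_max = τ_allow·J/r = 5.97×10^7 × 1.631×10^-8 / 0.0109 = 88.91 N·m.
ω = 2π·2570/60 = 269.1 rad/s, so P_max = T_max·ω = 2.393×10^4 W.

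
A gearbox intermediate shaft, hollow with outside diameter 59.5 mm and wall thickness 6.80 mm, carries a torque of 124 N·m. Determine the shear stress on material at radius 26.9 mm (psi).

J = π(d_o⁴ − d_i⁴)/32 = π(0.0595⁴ − 0.0459⁴)/32 = 7.947×10^-7 m⁴.
Shear stress varies linearly with radius: τ = T·r/J = 124.0 × 0.0269 / 7.947×10^-7 = 4.197×10^6 Pa.

609 psi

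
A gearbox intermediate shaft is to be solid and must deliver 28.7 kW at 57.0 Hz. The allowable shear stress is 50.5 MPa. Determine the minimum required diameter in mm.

ω = 2π·57.0 = 358.1 rad/s, so T = P/ω = 28.7×10³ / 358.1 = 80.14 N·m.
For a solid shaft τ_max = 16T/(πd³), so d = (16T/(π τ_allow))^(1/3) = (16·80.14/(π·5.05×10^7))^(1/3) = 0.02007 m.

20.1 mm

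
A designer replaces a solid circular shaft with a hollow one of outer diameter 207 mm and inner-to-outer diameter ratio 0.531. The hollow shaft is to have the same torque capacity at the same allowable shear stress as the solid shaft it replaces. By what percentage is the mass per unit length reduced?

Equal τ_max and T ⇒ the solid shaft needs d_s³ = d_o³(1−k⁴), so d_s = 207·(1−0.531⁴)^(1/3) = 201.4 mm.
Area ratio A_h/A_s = d_o²(1−k²)/d_s² = (1−k²)/(1−k⁴)^(2/3) = 0.7588.
Mass saving = 1 − 0.7588 = 24.1 %.

24.1 %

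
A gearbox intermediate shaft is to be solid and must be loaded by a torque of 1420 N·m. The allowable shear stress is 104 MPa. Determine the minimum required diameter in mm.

For a solid shaft τ_max = 16T/(πd³), so d = (16T/(π τ_allow))^(1/3) = (16·1420/(π·1.04×10^8))^(1/3) = 0.04112 m.

41.1 mm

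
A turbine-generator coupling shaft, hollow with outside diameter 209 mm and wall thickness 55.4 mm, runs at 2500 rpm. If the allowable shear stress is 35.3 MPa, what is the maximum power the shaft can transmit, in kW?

15800 kW

J = π(d_o⁴ − d_i⁴)/32 = π(0.209⁴ − 0.0982⁴)/32 = 1.782×10^-4 m⁴.
T_max = τ_allow·J/r = 3.53×10^7 × 1.782×10^-4 / 0.104 = 60190 N·m.
ω = 2π·2500/60 = 261.8 rad/s, so P_max = T_max·ω = 1.576×10^7 W.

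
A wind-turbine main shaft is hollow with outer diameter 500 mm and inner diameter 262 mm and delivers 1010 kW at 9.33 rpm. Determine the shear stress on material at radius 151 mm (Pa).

ω = 2π·9.33/60 = 0.9770 rad/s, so T = P/ω = 1010×10³ / 0.9770 = 1.034e6 N·m.
J = π(d_o⁴ − d_i⁴)/32 = π(0.500⁴ − 0.262⁴)/32 = 5.673×10^-3 m⁴.
Shear stress varies linearly with radius: τ = T·r/J = 1.034e6 × 0.151 / 5.673×10^-3 = 2.751×10^7 Pa.

2.75e7 Pa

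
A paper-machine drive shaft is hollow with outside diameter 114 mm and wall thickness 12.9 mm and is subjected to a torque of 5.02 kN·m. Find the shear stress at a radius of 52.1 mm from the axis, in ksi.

J = π(d_o⁴ − d_i⁴)/32 = π(0.114⁴ − 0.0882⁴)/32 = 1.064×10^-5 m⁴.
Shear stress varies linearly with radius: τ = T·r/J = 5020 × 0.0521 / 1.064×10^-5 = 2.458×10^7 Pa.

3.57 ksi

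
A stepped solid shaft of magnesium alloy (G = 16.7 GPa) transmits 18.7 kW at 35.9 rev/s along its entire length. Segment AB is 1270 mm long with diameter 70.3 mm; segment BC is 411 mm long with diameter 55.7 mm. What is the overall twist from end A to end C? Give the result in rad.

ω = 2π·35.9 = 225.6 rad/s, so T = P/ω = 18.7×10³ / 225.6 = 82.90 N·m.
J_AB = π(0.0703)⁴/32 = 2.40×10^-6 m⁴; J_BC = π(0.0557)⁴/32 = 9.45×10^-7 m⁴.
θ = (T/G)·Σ L_i/J_i = (82.90/16.7×10⁹)·(1.27/2.40×10^-6 + 0.411/9.45×10^-7) = 4.788×10^-3 rad.

0.00479 rad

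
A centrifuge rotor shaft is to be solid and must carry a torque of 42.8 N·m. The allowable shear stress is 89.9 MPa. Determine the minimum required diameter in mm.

13.4 mm

For a solid shaft τ_max = 16T/(πd³), so d = (16T/(π τ_allow))^(1/3) = (16·42.80/(π·8.99×10^7))^(1/3) = 0.01343 m.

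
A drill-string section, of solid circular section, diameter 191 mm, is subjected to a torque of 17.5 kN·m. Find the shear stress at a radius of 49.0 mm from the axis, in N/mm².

6.56 N/mm²

J = πd⁴/32 = π(0.191)⁴/32 = 1.307×10^-4 m⁴.
Shear stress varies linearly with radius: τ = T·r/J = 17500 × 0.0490 / 1.307×10^-4 = 6.563×10^6 Pa.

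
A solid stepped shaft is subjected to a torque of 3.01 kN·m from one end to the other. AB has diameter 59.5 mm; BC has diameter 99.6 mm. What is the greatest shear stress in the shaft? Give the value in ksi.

Under the same torque, τ_max = 16T/(πd³) is largest where d is smallest — segment AB (d = 59.5 mm).
τ_max = 16·3010/(π·(0.0595)³) = 7.278×10^7 Pa.

10.6 ksi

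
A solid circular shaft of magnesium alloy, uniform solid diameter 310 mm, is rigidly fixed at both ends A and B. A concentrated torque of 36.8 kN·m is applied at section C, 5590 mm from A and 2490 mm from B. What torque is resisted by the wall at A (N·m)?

With uniform GJ and both ends fixed, compatibility θ_AC = θ_CB gives T_A·a = T_B·b, together with T_A + T_B = T₀.
T_A = T₀·b/(a+b) = 36800·2490/8080 = 11340 N·m; T_B = 25460 N·m.

11300 N·m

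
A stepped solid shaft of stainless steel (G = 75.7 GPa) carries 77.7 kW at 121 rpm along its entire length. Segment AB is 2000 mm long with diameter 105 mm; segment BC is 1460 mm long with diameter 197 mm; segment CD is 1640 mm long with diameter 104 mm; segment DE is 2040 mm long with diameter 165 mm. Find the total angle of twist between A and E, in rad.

ω = 2π·121/60 = 12.67 rad/s, so T = P/ω = 77.7×10³ / 12.67 = 6132 N·m.
J_AB = π(0.105)⁴/32 = 1.19×10^-5 m⁴; J_BC = π(0.197)⁴/32 = 1.48×10^-4 m⁴; J_CD = π(0.104)⁴/32 = 1.15×10^-5 m⁴; J_DE = π(0.165)⁴/32 = 7.28×10^-5 m⁴.
θ = (T/G)·Σ L_i/J_i = (6132/75.7×10⁹)·(2.00/1.19×10^-5 + 1.46/1.48×10^-4 + 1.64/1.15×10^-5 + 2.04/7.28×10^-5) = 0.02821 rad.

0.0282 rad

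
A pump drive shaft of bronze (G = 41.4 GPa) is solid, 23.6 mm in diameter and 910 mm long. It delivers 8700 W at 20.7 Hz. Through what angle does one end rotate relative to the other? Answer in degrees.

2.77°

ω = 2π·20.7 = 130.1 rad/s, so T = P/ω = 8700 / 130.1 = 66.89 N·m.
J = πd⁴/32 = π(0.0236)⁴/32 = 3.045×10^-8 m⁴.
θ = T·L/(G·J) = 66.89 × 0.910 / (41.4×10⁹ × 3.045×10^-8) = 0.04828 rad.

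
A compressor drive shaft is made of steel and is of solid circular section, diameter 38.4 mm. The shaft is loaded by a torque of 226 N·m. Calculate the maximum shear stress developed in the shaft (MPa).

20.3 MPa

J = πd⁴/32 = π(0.0384)⁴/32 = 2.135×10^-7 m⁴.
τ_max = T·r/J = 226.0 × 0.0192 / 2.135×10^-7 = 2.033×10^7 Pa.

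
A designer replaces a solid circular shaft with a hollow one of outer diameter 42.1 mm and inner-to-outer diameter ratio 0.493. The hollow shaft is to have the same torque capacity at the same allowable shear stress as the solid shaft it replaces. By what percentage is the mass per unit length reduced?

21.2 %

Equal τ_max and T ⇒ the solid shaft needs d_s³ = d_o³(1−k⁴), so d_s = 42.1·(1−0.493⁴)^(1/3) = 41.25 mm.
Area ratio A_h/A_s = d_o²(1−k²)/d_s² = (1−k²)/(1−k⁴)^(2/3) = 0.7883.
Mass saving = 1 − 0.7883 = 21.2 %.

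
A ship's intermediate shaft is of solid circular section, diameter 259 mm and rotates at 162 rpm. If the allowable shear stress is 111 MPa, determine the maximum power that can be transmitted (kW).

6420 kW

J = πd⁴/32 = π(0.259)⁴/32 = 4.418×10^-4 m⁴.
T_max = τ_allow·J/r = 1.11×10^8 × 4.418×10^-4 / 0.130 = 378700 N·m.
ω = 2π·162/60 = 16.96 rad/s, so P_max = T_max·ω = 6.424×10^6 W.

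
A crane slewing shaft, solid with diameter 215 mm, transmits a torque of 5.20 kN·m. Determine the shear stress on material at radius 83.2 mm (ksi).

0.299 ksi

J = πd⁴/32 = π(0.215)⁴/32 = 2.098×10^-4 m⁴.
Shear stress varies linearly with radius: τ = T·r/J = 5200 × 0.0832 / 2.098×10^-4 = 2.062×10^6 Pa.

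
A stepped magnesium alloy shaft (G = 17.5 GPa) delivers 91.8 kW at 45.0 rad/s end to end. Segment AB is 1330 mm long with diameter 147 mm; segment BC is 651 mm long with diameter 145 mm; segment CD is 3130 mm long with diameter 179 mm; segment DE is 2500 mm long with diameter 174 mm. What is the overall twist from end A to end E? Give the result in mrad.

ω = 45.0 rad/s, so T = P/ω = 91.8×10³ / 45.00 = 2040 N·m.
J_AB = π(0.147)⁴/32 = 4.58×10^-5 m⁴; J_BC = π(0.145)⁴/32 = 4.34×10^-5 m⁴; J_CD = π(0.179)⁴/32 = 1.01×10^-4 m⁴; J_DE = π(0.174)⁴/32 = 9.00×10^-5 m⁴.
θ = (T/G)·Σ L_i/J_i = (2040/17.5×10⁹)·(1.33/4.58×10^-5 + 0.651/4.34×10^-5 + 3.13/1.01×10^-4 + 2.50/9.00×10^-5) = 0.01199 rad.

12.0 mrad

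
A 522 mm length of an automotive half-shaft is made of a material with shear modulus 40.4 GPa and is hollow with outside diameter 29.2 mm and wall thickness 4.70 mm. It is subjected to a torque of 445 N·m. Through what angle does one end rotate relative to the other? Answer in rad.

0.102 rad

J = π(d_o⁴ − d_i⁴)/32 = π(0.0292⁴ − 0.0198⁴)/32 = 5.628×10^-8 m⁴.
θ = T·L/(G·J) = 445.0 × 0.522 / (40.4×10⁹ × 5.628×10^-8) = 0.1022 rad.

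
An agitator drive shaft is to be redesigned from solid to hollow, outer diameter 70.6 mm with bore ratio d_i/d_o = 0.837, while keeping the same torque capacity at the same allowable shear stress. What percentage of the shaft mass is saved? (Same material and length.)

53.0 %

Equal τ_max and T ⇒ the solid shaft needs d_s³ = d_o³(1−k⁴), so d_s = 70.6·(1−0.837⁴)^(1/3) = 56.38 mm.
Area ratio A_h/A_s = d_o²(1−k²)/d_s² = (1−k²)/(1−k⁴)^(2/3) = 0.4696.
Mass saving = 1 − 0.4696 = 53.0 %.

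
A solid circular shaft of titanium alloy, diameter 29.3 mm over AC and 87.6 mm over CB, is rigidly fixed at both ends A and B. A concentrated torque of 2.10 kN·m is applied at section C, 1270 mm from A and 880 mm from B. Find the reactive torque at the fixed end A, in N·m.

18.1 N·m

Compatibility: T_A·a/J_AC = T_B·b/J_CB with T_A + T_B = T₀.
J_AC = 7.24×10^-8 m⁴, J_CB = 5.78×10^-6 m⁴, so T_A = T₀·(J_AC/a)/((J_AC/a)+(J_CB/b)) = 18.06 N·m, T_B = 2082 N·m.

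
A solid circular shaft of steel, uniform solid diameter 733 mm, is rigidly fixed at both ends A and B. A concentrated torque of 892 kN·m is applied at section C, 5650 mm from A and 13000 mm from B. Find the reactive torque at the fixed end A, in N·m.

With uniform GJ and both ends fixed, compatibility θ_AC = θ_CB gives T_A·a = T_B·b, together with T_A + T_B = T₀.
T_A = T₀·b/(a+b) = 892000·13000/18650 = 621800 N·m; T_B = 270200 N·m.

622000 N·m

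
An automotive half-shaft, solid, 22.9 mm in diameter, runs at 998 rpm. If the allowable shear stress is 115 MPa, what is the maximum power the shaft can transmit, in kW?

28.3 kW

J = πd⁴/32 = π(0.0229)⁴/32 = 2.700×10^-8 m⁴.
T_max = τ_allow·J/r = 1.15×10^8 × 2.700×10^-8 / 0.0115 = 271.2 N·m.
ω = 2π·998/60 = 104.5 rad/s, so P_max = T_max·ω = 2.834×10^4 W.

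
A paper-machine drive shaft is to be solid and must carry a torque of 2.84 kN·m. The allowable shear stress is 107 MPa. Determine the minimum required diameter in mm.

For a solid shaft τ_max = 16T/(πd³), so d = (16T/(π τ_allow))^(1/3) = (16·2840/(π·1.07×10^8))^(1/3) = 0.05132 m.

51.3 mm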